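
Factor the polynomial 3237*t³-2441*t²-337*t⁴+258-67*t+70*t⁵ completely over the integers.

Among the possible rational roots, t = 1/2 is a root, so (2*t-1) divides it; the quotient is 35*t⁴-151*t³+1543*t²-449*t-258.
Then t = 3/5 is a root, so (5*t-3) is a factor; dividing leaves 7*t³-26*t²+293*t+86.
Continuing, t = -2/7 is a root, so (7*t+2) divides it; the quotient is t²-4*t+43.
The quadratic t²-4*t+43 has discriminant -156 < 0 and is irreducible over ℤ.

(2*t-1)*(5*t-3)*(7*t+2)*(t²-4*t+43)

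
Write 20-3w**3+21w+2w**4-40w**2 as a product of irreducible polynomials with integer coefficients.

(2w+1)(w+4)(w-1)(w-5)

By the rational root theorem, w = 5 is a root, so (w-5) divides it; the quotient is 2w**3+7w**2-5w-4.
Then w = -1/2 is a root, so (2w+1) divides it; the quotient is w**2+3w-4.
The remaining quadratic factors as (w-1)(w+4).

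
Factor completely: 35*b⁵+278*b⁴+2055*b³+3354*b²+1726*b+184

(5*b+4)*(7*b+1)*(b+1)*(b²+6*b+46)

Testing divisors of the constant over divisors of the leading coefficient, b = −1/7 is a root, so (7*b+1) is a factor; dividing leaves 5*b⁴+39*b³+288*b²+438*b+184.
Continuing, b = −4/5 is a root, so (5*b+4) is a factor; dividing leaves b³+7*b²+52*b+46.
Then b = −1 is a root, so (b+1) is a factor; dividing leaves b²+6*b+46.
The quadratic b²+6*b+46 has discriminant −148 < 0 and is irreducible over ℤ.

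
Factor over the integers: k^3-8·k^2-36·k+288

Testing divisors of the constant over divisors of the leading coefficient, k = -6 is a root, so (k+6) is a factor; dividing leaves k^2-14·k+48.
The remaining quadratic factors as (k-6)(k-8).

(k+6)·(k-6)·(k-8)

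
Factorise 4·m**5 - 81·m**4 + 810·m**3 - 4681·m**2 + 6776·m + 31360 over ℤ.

By the rational root theorem, m = 7 is a root, so (m - 7) is a factor; dividing leaves 4·m**4 - 53·m**3 + 439·m**2 - 1608·m - 4480.
Then m = 8 is a root, giving the factor (m - 8) and quotient 4·m**3 - 21·m**2 + 271·m + 560.
Next, m = -7/4 is a root, so (4·m + 7) divides it; the quotient is m**2 - 7·m + 80.
The quadratic m**2 - 7·m + 80 has discriminant -271 < 0 and is irreducible over ℤ.

(4·m + 7)·(m - 7)·(m - 8)·(m**2 - 7·m + 80)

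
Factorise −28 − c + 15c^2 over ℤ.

(3c + 4)(5c − 7)

Need a pair with product 15·(−28) = −420 and sum −1: that's 20 and −21.
Split the middle term: 15c^2 + 20c − 21c − 28 = 5c(3c + 4) − 7(3c + 4).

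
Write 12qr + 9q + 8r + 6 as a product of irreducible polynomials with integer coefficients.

Group as (12qr + 9q) + (8r + 6) = 3q(4r + 3) + 2(4r + 3).
Both groups share the factor (4r + 3).

(3q + 2)(4r + 3)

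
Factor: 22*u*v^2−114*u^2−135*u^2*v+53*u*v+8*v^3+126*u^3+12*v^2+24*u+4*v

Group: 3*u*(42*u^2−17*u*v−24*u−4*v^2−4*v) + (−2*v−1)*(42*u^2−17*u*v−24*u−4*v^2−4*v); both groups contain (42*u^2−17*u*v−24*u−4*v^2−4*v), so (3*u−2*v−1) is a factor with cofactor 42*u^2−17*u*v−24*u−4*v^2−4*v.
The cofactor groups again: 42*u^2−17*u*v−24*u−4*v^2−4*v = 6*u*(7*u−4*v−4) + v*(7*u−4*v−4); both groups contain (7*u−4*v−4), giving (6*u+v)*(7*u−4*v−4).

(3*u−2*v−1)*(6*u+v)*(7*u−4*v−4)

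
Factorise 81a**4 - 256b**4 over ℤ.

(3a + 4b)(3a - 4b)(9a**2 + 16b**2)

Write as (9a**2)² − (16b**2)², then factor 9a**2 - 16b**2 once more.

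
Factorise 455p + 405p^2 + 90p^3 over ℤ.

Pull out the common factor 5p, then factor the remaining trinomial.

5p(3p + 7)(6p + 13)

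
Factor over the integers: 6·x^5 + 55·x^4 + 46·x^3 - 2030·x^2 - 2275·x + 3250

Trying the rational-root candidates, x = 5/6 is a root, giving the factor (6·x - 5) and quotient x^4 + 10·x^3 + 16·x^2 - 325·x - 650.
Continuing, x = 5 is a root, so (x - 5) is a factor; dividing leaves x^3 + 15·x^2 + 91·x + 130.
Then x = -2 is a root, so (x + 2) is a factor; dividing leaves x^2 + 13·x + 65.
The quadratic x^2 + 13·x + 65 has discriminant -91 < 0 and is irreducible over ℤ.

(6·x - 5)·(x + 2)·(x - 5)·(x^2 + 13·x + 65)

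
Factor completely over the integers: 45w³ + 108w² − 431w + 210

(3w + 14)(3w − 5)(5w − 3)

By the rational root theorem, w = 3/5 is a root, so (5w − 3) is a factor; dividing leaves 9w² + 27w − 70.
The remaining quadratic factors as (3w + 14)(3w − 5).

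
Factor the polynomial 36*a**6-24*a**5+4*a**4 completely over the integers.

4*a**4*(3*a-1)**2

Pull out the common factor 4*a**4, leaving 9*a**2-6*a+1.
Recognize a perfect-square trinomial with the parts 1 and 3*a.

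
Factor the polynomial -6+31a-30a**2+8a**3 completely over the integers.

Among the possible rational roots, a = 2 is a root, so (a-2) is a factor; dividing leaves 8a**2-14a+3.
The remaining quadratic factors as (2a-3)(4a-1).

(2a-3)(4a-1)(a-2)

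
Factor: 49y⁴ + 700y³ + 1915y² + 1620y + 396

(7y + 3)(7y + 6)(y + 11)(y + 2)

Among the possible rational roots, y = −11 is a root, so (y + 11) divides it; the quotient is 49y³ + 161y² + 144y + 36.
Next, y = −6/7 is a root, so (7y + 6) is a factor; dividing leaves 7y² + 17y + 6.
The remaining quadratic factors as (y + 2)(7y + 3).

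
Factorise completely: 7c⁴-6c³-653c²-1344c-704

Testing divisors of the constant over divisors of the leading coefficient, c = 11 is a root, so (c-11) is a factor; dividing leaves 7c³+71c²+128c+64.
Then c = -8 is a root, so (c+8) is a factor; dividing leaves 7c²+15c+8.
The remaining quadratic factors as (7c+8)(c+1).

(7c+8)(c+1)(c+8)(c-11)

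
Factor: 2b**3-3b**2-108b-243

Among the possible rational roots, b = 9 is a root, giving the factor (b-9) and quotient 2b**2+15b+27.
The remaining quadratic factors as (2b+9)(b+3).

(2b+9)(b+3)(b-9)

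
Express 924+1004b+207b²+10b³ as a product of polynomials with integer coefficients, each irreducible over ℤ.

By the rational root theorem, b = -14 is a root, so (b+14) divides it; the quotient is 10b²+67b+66.
The remaining quadratic factors as (2b+11)(5b+6).

(2b+11)(5b+6)(b+14)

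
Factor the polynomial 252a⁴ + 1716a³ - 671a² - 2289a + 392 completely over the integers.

(6a - 1)(6a - 7)(7a + 8)(a + 7)

By the rational root theorem, a = 1/6 is a root, so (6a - 1) is a factor; dividing leaves 42a³ + 293a² - 63a - 392.
Next, a = -7 is a root, so (a + 7) divides it; the quotient is 42a² - a - 56.
The remaining quadratic factors as (6a - 7)(7a + 8).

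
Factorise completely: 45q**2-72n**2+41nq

-(8n-9q)(9n+5q)

Group: -8n(9n+5q) + 9q(9n+5q); both groups contain (9n+5q).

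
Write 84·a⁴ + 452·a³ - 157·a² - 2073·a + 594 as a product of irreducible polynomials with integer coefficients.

(2·a + 9)·(6·a - 11)·(7·a - 2)·(a + 3)

Testing divisors of the constant over divisors of the leading coefficient, a = 2/7 is a root, so (7·a - 2) divides it; the quotient is 12·a³ + 68·a² - 3·a - 297.
Next, a = -9/2 is a root, so (2·a + 9) divides it; the quotient is 6·a² + 7·a - 33.
The remaining quadratic factors as (6·a - 11)(a + 3).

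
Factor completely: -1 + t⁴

Difference of squares twice: with A = t and B = 1, A⁴ − B⁴ = (A² − B²)(A² + B²), and A² − B² factors again.

(t + 1)(t - 1)(t² + 1)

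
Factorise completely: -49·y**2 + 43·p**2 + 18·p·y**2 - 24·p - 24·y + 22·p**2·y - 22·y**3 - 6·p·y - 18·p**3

Group: 9·p·(-2·p**2 + 3·p + 2·y**2 + 3·y) + (-11·y - 8)·(-2·p**2 + 3·p + 2·y**2 + 3·y); both groups contain (-2·p**2 + 3·p + 2·y**2 + 3·y), so (9·p - 11·y - 8) is a factor with cofactor -2·p**2 + 3·p + 2·y**2 + 3·y.
The cofactor groups again: -2·p**2 + 3·p + 2·y**2 + 3·y = -2·p·(p + y) + (2·y + 3)·(p + y); both groups contain (p + y), giving -(2·p - 2·y - 3)·(p + y).

-(2·p - 2·y - 3)·(9·p - 11·y - 8)·(p + y)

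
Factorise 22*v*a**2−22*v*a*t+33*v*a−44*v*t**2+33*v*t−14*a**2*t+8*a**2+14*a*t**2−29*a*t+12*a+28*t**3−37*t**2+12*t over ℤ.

(11*v−7*t+4)*(2*a−4*t+3)*(a+t)

Group: 2*a*(11*v*a+11*v*t−7*a*t+4*a−7*t**2+4*t) + (−4*t+3)*(11*v*a+11*v*t−7*a*t+4*a−7*t**2+4*t); both groups contain (11*v*a+11*v*t−7*a*t+4*a−7*t**2+4*t), so (2*a−4*t+3) is a factor with cofactor 11*v*a+11*v*t−7*a*t+4*a−7*t**2+4*t.
The cofactor groups again: 11*v*a+11*v*t−7*a*t+4*a−7*t**2+4*t = a*(11*v−7*t+4) + t*(11*v−7*t+4); both groups contain (11*v−7*t+4), giving (a+t)*(11*v−7*t+4).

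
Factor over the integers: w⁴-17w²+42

Substitute u = w² to get a quadratic in u, then factor.
w²-3 is irreducible over ℤ (3 is not a perfect square).
w²-14 is irreducible over ℤ (14 is not a perfect square).

(w²-14)(w²-3)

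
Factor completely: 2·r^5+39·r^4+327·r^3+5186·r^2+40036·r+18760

(2·r+1)·(r+10)·(r+14)·(r^2-5·r+134)

Trying the rational-root candidates, r = -14 is a root, so (r+14) divides it; the quotient is 2·r^4+11·r^3+173·r^2+2764·r+1340.
Then r = -1/2 is a root, so (2·r+1) divides it; the quotient is r^3+5·r^2+84·r+1340.
Then r = -10 is a root, so (r+10) is a factor; dividing leaves r^2-5·r+134.
The quadratic r^2-5·r+134 has discriminant -511 < 0 and is irreducible over ℤ.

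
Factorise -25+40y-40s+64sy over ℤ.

Group as (64sy-40s) + (40y-25) = 8s(8y-5) + 5(8y-5).
Both groups share the factor (8y-5).

(8s+5)(8y-5)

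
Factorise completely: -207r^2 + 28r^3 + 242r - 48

Trying the rational-root candidates, r = 1/4 is a root, so (4r - 1) is a factor; dividing leaves 7r^2 - 50r + 48.
The remaining quadratic factors as (7r - 8)(r - 6).

(4r - 1)(7r - 8)(r - 6)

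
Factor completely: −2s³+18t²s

Every term has a factor of 2s. Then 9t²−s² = (3t)² − (s)².

2s(3t−s)(3t+s)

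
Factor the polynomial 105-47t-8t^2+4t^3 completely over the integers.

Trying the rational-root candidates, t = -7/2 is a root, so (2t+7) is a factor; dividing leaves 2t^2-11t+15.
The remaining quadratic factors as (t-3)(2t-5).

(2t+7)(2t-5)(t-3)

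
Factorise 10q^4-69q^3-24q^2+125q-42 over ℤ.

Testing divisors of the constant over divisors of the leading coefficient, q = -3/2 is a root, so (2q+3) is a factor; dividing leaves 5q^3-42q^2+51q-14.
Then q = 2/5 is a root, so (5q-2) is a factor; dividing leaves q^2-8q+7.
The remaining quadratic factors as (q-7)(q-1).

(2q+3)(5q-2)(q-1)(q-7)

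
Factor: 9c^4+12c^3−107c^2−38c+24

(3c+2)(3c−1)(c+4)(c−3)

Trying the rational-root candidates, c = −2/3 is a root, so (3c+2) divides it; the quotient is 3c^3+2c^2−37c+12.
Then c = 3 is a root, so (c−3) divides it; the quotient is 3c^2+11c−4.
The remaining quadratic factors as (3c−1)(c+4).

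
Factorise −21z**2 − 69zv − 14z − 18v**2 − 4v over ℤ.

Group: −3z(7z + 2v) + (−9v − 2)(7z + 2v); both groups contain (7z + 2v).

−(7z + 2v)(3z + 9v + 2)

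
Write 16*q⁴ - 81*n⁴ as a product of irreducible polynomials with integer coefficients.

Write as (4*q²)² − (9*n²)², then factor 4*q² - 9*n² once more.

(2*q - 3*n)*(2*q + 3*n)*(4*q² + 9*n²)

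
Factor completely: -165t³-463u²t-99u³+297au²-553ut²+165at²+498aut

Group: 3a(99u²+166ut+55t²) + (-u-3t)(99u²+166ut+55t²); both groups contain (99u²+166ut+55t²), so (3a-u-3t) is a factor with cofactor 99u²+166ut+55t².
The cofactor groups again: 99u²+166ut+55t² = 11u(9u+11t) + 5t(9u+11t); both groups contain (9u+11t), giving (11u+5t)(9u+11t).

(9u+11t)(3a-u-3t)(11u+5t)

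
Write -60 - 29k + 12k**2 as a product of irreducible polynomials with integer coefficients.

(3k + 4)(4k - 15)

Need a pair with product 12·(-60) = -720 and sum -29: that's -45 and 16.
Split the middle term: 12k**2 - 45k + 16k - 60 = 3k(4k - 15) + 4(4k - 15).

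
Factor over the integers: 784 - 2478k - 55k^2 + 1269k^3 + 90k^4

By the rational root theorem, k = 1/3 is a root, so (3k - 1) is a factor; dividing leaves 30k^3 + 433k^2 + 126k - 784.
Next, k = -14 is a root, so (k + 14) is a factor; dividing leaves 30k^2 + 13k - 56.
The remaining quadratic factors as (5k + 8)(6k - 7).

(3k - 1)(5k + 8)(6k - 7)(k + 14)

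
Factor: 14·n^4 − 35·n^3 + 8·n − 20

(2·n − 5)·(7·n^3 + 4)

Group as (14·n^4 + 8·n) + (−35·n^3 − 20) = 2·n·(7·n^3 + 4) − 5·(7·n^3 + 4).
Both groups share the factor (7·n^3 + 4).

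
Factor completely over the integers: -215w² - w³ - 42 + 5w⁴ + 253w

Testing divisors of the constant over divisors of the leading coefficient, w = -7 is a root, giving the factor (w + 7) and quotient 5w³ - 36w² + 37w - 6.
Then w = 1 is a root, so (w - 1) divides it; the quotient is 5w² - 31w + 6.
The remaining quadratic factors as (w - 6)(5w - 1).

(5w - 1)(w + 7)(w - 1)(w - 6)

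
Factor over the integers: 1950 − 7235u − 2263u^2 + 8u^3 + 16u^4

By the rational root theorem, u = 13 is a root, so (u − 13) is a factor; dividing leaves 16u^3 + 216u^2 + 545u − 150.
Continuing, u = 1/4 is a root, giving the factor (4u − 1) and quotient 4u^2 + 55u + 150.
The remaining quadratic factors as (u + 10)(4u + 15).

(4u + 15)(4u − 1)(u + 10)(u − 13)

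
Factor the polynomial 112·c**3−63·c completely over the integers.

Every term has a factor of 7·c. Then 16·c**2−9 = (4·c)² − (3)².

7·c·(4·c+3)·(4·c−3)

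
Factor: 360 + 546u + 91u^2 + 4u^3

(4u + 3)(u + 10)(u + 12)

By the rational root theorem, u = -10 is a root, giving the factor (u + 10) and quotient 4u^2 + 51u + 36.
The remaining quadratic factors as (u + 12)(4u + 3).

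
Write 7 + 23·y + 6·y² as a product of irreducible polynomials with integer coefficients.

(2·y + 7)·(3·y + 1)

Need a pair with product 6·7 = 42 and sum 23: that's 21 and 2.
Split the middle term: 6·y² + 21·y + 2·y + 7 = 3·y·(2·y + 7) + (2·y + 7).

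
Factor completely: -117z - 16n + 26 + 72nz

Group as (72nz - 16n) + (-117z + 26) = 8n(9z - 2) - 13(9z - 2).
Both groups share the factor (9z - 2).

(8n - 13)(9z - 2)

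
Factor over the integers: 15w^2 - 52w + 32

(3w - 8)(5w - 4)

Need a pair with product 15·32 = 480 and sum -52: that's -40 and -12.
Split the middle term: 15w^2 - 40w - 12w + 32 = 5w(3w - 8) - 4(3w - 8).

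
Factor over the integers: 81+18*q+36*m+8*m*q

Group as (8*m*q+36*m) + (18*q+81) = 4*m*(2*q+9) + 9*(2*q+9).
Both groups share the factor (2*q+9).

(2*q+9)*(4*m+9)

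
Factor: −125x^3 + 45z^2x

5x(3z − 5x)(3z + 5x)

Every term has a factor of 5x. Then 9z^2 − 25x^2 = (3z)² − (5x)².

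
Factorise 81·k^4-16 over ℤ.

(3·k+2)·(3·k-2)·(9·k^2+4)

Write as (9·k^2)² − (4)², then factor 9·k^2-4 once more.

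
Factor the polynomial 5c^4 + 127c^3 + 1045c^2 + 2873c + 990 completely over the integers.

Among the possible rational roots, c = −5 is a root, giving the factor (c + 5) and quotient 5c^3 + 102c^2 + 535c + 198.
Next, c = −9 is a root, so (c + 9) is a factor; dividing leaves 5c^2 + 57c + 22.
The remaining quadratic factors as (c + 11)(5c + 2).

(5c + 2)(c + 11)(c + 5)(c + 9)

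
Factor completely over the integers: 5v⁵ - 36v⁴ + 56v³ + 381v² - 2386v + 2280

(5v - 6)(v + 4)(v - 5)(v² - 5v + 19)

Testing divisors of the constant over divisors of the leading coefficient, v = 5 is a root, so (v - 5) is a factor; dividing leaves 5v⁴ - 11v³ + v² + 386v - 456.
Continuing, v = 6/5 is a root, giving the factor (5v - 6) and quotient v³ - v² - v + 76.
Next, v = -4 is a root, so (v + 4) divides it; the quotient is v² - 5v + 19.
The quadratic v² - 5v + 19 has discriminant -51 < 0 and is irreducible over ℤ.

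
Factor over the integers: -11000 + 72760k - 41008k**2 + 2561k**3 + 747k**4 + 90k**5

Among the possible rational roots, k = 11/5 is a root, so (5k - 11) divides it; the quotient is 18k**4 + 189k**3 + 928k**2 - 6160k + 1000.
Continuing, k = 1/6 is a root, giving the factor (6k - 1) and quotient 3k**3 + 32k**2 + 160k - 1000.
Next, k = 10/3 is a root, so (3k - 10) is a factor; dividing leaves k**2 + 14k + 100.
The quadratic k**2 + 14k + 100 has discriminant -204 < 0 and is irreducible over ℤ.

(3k - 10)(5k - 11)(6k - 1)(k**2 + 14k + 100)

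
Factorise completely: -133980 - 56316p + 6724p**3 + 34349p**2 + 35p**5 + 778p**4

By the rational root theorem, p = -14 is a root, so (p + 14) divides it; the quotient is 35p**4 + 288p**3 + 2692p**2 - 3339p - 9570.
Next, p = 11/5 is a root, giving the factor (5p - 11) and quotient 7p**3 + 73p**2 + 699p + 870.
Then p = -10/7 is a root, giving the factor (7p + 10) and quotient p**2 + 9p + 87.
The quadratic p**2 + 9p + 87 has discriminant -267 < 0 and is irreducible over ℤ.

(5p - 11)(7p + 10)(p + 14)(p**2 + 9p + 87)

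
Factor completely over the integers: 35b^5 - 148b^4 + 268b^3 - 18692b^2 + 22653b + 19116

(5b - 9)(7b + 4)(b - 9)(b^2 + 6b + 59)

Trying the rational-root candidates, b = 9 is a root, so (b - 9) divides it; the quotient is 35b^4 + 167b^3 + 1771b^2 - 2753b - 2124.
Continuing, b = -4/7 is a root, so (7b + 4) is a factor; dividing leaves 5b^3 + 21b^2 + 241b - 531.
Continuing, b = 9/5 is a root, so (5b - 9) is a factor; dividing leaves b^2 + 6b + 59.
The quadratic b^2 + 6b + 59 has discriminant -200 < 0 and is irreducible over ℤ.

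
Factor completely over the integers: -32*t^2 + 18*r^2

Factor out 2, leaving 9*r^2 - 16*t^2, which is a difference of two squares.

2*(3*r + 4*t)*(3*r - 4*t)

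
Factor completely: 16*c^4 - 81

(2*c + 3)*(2*c - 3)*(4*c^2 + 9)

Write as (4*c^2)² − (9)², then factor 4*c^2 - 9 once more.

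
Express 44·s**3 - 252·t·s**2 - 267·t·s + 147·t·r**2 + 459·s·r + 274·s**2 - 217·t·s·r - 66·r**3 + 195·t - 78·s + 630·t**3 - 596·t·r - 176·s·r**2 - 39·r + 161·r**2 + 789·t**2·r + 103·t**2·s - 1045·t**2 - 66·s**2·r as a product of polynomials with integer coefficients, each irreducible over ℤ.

(5·t - 2·s - r)·(14·t + 11·s + 11·r - 3)·(9·t - 2·s + 6·r - 13)

Group: 14·t·(45·t**2 - 28·t·s + 21·t·r - 65·t + 4·s**2 - 10·s·r + 26·s - 6·r**2 + 13·r) + (11·s + 11·r - 3)·(45·t**2 - 28·t·s + 21·t·r - 65·t + 4·s**2 - 10·s·r + 26·s - 6·r**2 + 13·r); both groups contain (45·t**2 - 28·t·s + 21·t·r - 65·t + 4·s**2 - 10·s·r + 26·s - 6·r**2 + 13·r), so (14·t + 11·s + 11·r - 3) is a factor with cofactor 45·t**2 - 28·t·s + 21·t·r - 65·t + 4·s**2 - 10·s·r + 26·s - 6·r**2 + 13·r.
The cofactor groups again: 45·t**2 - 28·t·s + 21·t·r - 65·t + 4·s**2 - 10·s·r + 26·s - 6·r**2 + 13·r = 9·t·(5·t - 2·s - r) + (-2·s + 6·r - 13)·(5·t - 2·s - r); both groups contain (5·t - 2·s - r), giving (9·t - 2·s + 6·r - 13)·(5·t - 2·s - r).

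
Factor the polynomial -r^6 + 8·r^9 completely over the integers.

r^6·(2·r - 1)·(4·r^2 + 2·r + 1)

Factor out r^6 first: what remains is 8·r^3 - 1.
Recognize a difference of cubes with the parts 2·r and 1.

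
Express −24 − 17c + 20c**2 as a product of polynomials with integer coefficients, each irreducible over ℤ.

(4c + 3)(5c − 8)

Need a pair with product 20·(−24) = −480 and sum −17: that's 15 and −32.
Split the middle term: 20c**2 + 15c − 32c − 24 = 5c(4c + 3) − 8(4c + 3).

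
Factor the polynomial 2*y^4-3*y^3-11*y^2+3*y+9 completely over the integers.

By the rational root theorem, y = 1 is a root, so (y-1) divides it; the quotient is 2*y^3-y^2-12*y-9.
Then y = -1 is a root, so (y+1) is a factor; dividing leaves 2*y^2-3*y-9.
The remaining quadratic factors as (2*y+3)(y-3).

(2*y+3)*(y+1)*(y-1)*(y-3)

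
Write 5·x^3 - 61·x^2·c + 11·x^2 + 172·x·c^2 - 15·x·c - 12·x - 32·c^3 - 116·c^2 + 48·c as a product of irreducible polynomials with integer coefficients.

Group: 5·x·(x^2 - 12·x·c + 3·x + 32·c^2 - 12·c) + (-c - 4)·(x^2 - 12·x·c + 3·x + 32·c^2 - 12·c); both groups contain (x^2 - 12·x·c + 3·x + 32·c^2 - 12·c), so (5·x - c - 4) is a factor with cofactor x^2 - 12·x·c + 3·x + 32·c^2 - 12·c.
The cofactor groups again: x^2 - 12·x·c + 3·x + 32·c^2 - 12·c = x·(x - 8·c + 3) - 4·c·(x - 8·c + 3); both groups contain (x - 8·c + 3), giving (x - 4·c)·(x - 8·c + 3).

(x - 4·c)·(x - 8·c + 3)·(5·x - c - 4)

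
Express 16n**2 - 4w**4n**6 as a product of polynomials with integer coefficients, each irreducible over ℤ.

Pull out the common factor 4n**2, leaving -w**4n**4 + 4.
Recognize a difference of squares with the parts 2 and w**2n**2.

-4n**2(w**2n**2 + 2)(w**2n**2 - 2)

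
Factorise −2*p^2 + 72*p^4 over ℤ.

2*p^2*(6*p + 1)*(6*p − 1)

Every term has a factor of 2*p^2. Then 36*p^2 − 1 = (6*p)² − (1)².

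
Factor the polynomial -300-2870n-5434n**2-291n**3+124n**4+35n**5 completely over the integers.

Testing divisors of the constant over divisors of the leading coefficient, n = -1/7 is a root, so (7n+1) is a factor; dividing leaves 5n**4+17n**3-44n**2-770n-300.
Continuing, n = 5 is a root, so (n-5) is a factor; dividing leaves 5n**3+42n**2+166n+60.
Next, n = -2/5 is a root, so (5n+2) divides it; the quotient is n**2+8n+30.
The quadratic n**2+8n+30 has discriminant -56 < 0 and is irreducible over ℤ.

(5n+2)(7n+1)(n-5)(n**2+8n+30)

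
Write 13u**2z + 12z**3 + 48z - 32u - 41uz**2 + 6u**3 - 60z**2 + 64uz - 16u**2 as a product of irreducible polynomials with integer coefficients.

(2u - 3z)(3u - z + 4)(u + 4z - 4)

Group: 2u(3u**2 + 11uz - 8u - 4z**2 + 20z - 16) - 3z(3u**2 + 11uz - 8u - 4z**2 + 20z - 16); both groups contain (3u**2 + 11uz - 8u - 4z**2 + 20z - 16), so (2u - 3z) is a factor with cofactor 3u**2 + 11uz - 8u - 4z**2 + 20z - 16.
The cofactor groups again: 3u**2 + 11uz - 8u - 4z**2 + 20z - 16 = 3u(u + 4z - 4) + (-z + 4)(u + 4z - 4); both groups contain (u + 4z - 4), giving (3u - z + 4)(u + 4z - 4).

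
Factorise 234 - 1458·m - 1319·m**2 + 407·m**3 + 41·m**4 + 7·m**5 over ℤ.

(7·m - 1)·(m + 1)·(m - 3)·(m**2 + 8·m + 78)

Among the possible rational roots, m = -1 is a root, so (m + 1) divides it; the quotient is 7·m**4 + 34·m**3 + 373·m**2 - 1692·m + 234.
Next, m = 3 is a root, so (m - 3) is a factor; dividing leaves 7·m**3 + 55·m**2 + 538·m - 78.
Next, m = 1/7 is a root, giving the factor (7·m - 1) and quotient m**2 + 8·m + 78.
The quadratic m**2 + 8·m + 78 has discriminant -248 < 0 and is irreducible over ℤ.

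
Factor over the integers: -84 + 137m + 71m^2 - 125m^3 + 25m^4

By the rational root theorem, m = 3/5 is a root, so (5m - 3) divides it; the quotient is 5m^3 - 22m^2 + m + 28.
Continuing, m = 4 is a root, giving the factor (m - 4) and quotient 5m^2 - 2m - 7.
The remaining quadratic factors as (5m - 7)(m + 1).

(5m - 3)(5m - 7)(m + 1)(m - 4)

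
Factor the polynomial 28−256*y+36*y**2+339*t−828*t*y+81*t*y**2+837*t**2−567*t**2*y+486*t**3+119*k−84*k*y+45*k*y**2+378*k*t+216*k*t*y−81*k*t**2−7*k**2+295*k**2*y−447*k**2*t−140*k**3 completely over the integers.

−(4*k+9*t−9*y+1)*(5*k+9*t+4)*(7*k−6*t+y−7)

Group: 5*k*(−28*k**2−39*k*t+59*k*y+21*k+54*t**2−63*t*y+69*t+9*y**2−64*y+7) + (9*t+4)*(−28*k**2−39*k*t+59*k*y+21*k+54*t**2−63*t*y+69*t+9*y**2−64*y+7); both groups contain (−28*k**2−39*k*t+59*k*y+21*k+54*t**2−63*t*y+69*t+9*y**2−64*y+7), so (5*k+9*t+4) is a factor with cofactor −28*k**2−39*k*t+59*k*y+21*k+54*t**2−63*t*y+69*t+9*y**2−64*y+7.
The cofactor groups again: −28*k**2−39*k*t+59*k*y+21*k+54*t**2−63*t*y+69*t+9*y**2−64*y+7 = −4*k*(7*k−6*t+y−7) + (−9*t+9*y−1)*(7*k−6*t+y−7); both groups contain (7*k−6*t+y−7), giving −(4*k+9*t−9*y+1)*(7*k−6*t+y−7).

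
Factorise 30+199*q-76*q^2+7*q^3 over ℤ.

Testing divisors of the constant over divisors of the leading coefficient, q = -1/7 is a root, so (7*q+1) divides it; the quotient is q^2-11*q+30.
The remaining quadratic factors as (q-5)(q-6).

(7*q+1)*(q-5)*(q-6)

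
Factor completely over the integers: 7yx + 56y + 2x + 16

(7y + 2)(x + 8)

Group as (7yx + 56y) + (2x + 16) = 7y(x + 8) + 2(x + 8).
Both groups share the factor (x + 8).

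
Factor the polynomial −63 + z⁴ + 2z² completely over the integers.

Substitute u = z² to get a quadratic in u, then factor.
z² − 7 is irreducible over ℤ (7 is not a perfect square).
z² + 9 is irreducible over ℤ (sum of squares).

(z² + 9)(z² − 7)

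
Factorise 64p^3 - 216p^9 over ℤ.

Pull out the common factor 8p^3, leaving -27p^6 + 8.
Recognize a difference of cubes with the parts 2 and 3p^2.

-8p^3(3p^2 - 2)(9p^4 + 6p^2 + 4)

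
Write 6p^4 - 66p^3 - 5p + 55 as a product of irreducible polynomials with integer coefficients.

(p - 11)(6p^3 - 5)

Group as (6p^4 - 5p) + (-66p^3 + 55) = p(6p^3 - 5) - 11(6p^3 - 5).
Both groups share the factor (6p^3 - 5).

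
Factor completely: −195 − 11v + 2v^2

Need a pair with product 2·(−195) = −390 and sum −11: that's −26 and 15.
Split the middle term: 2v^2 − 26v + 15v − 195 = 2v(v − 13) + 15(v − 13).

(2v + 15)(v − 13)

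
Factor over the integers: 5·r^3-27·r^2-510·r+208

(5·r-2)·(r+8)·(r-13)

By the rational root theorem, r = -8 is a root, so (r+8) is a factor; dividing leaves 5·r^2-67·r+26.
The remaining quadratic factors as (5·r-2)(r-13).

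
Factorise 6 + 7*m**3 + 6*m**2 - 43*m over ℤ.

(7*m - 1)*(m + 3)*(m - 2)

Among the possible rational roots, m = -3 is a root, giving the factor (m + 3) and quotient 7*m**2 - 15*m + 2.
The remaining quadratic factors as (m - 2)(7*m - 1).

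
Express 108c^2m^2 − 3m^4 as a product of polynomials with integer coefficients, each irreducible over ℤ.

3m^2(6c + m)(6c − m)

Every term has a factor of 3m^2. Then 36c^2 − m^2 = (6c)² − (m)².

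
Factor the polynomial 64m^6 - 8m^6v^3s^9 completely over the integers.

Pull out the common factor 8m^6, leaving -v^3s^9 + 8.
Recognize a difference of cubes with the parts 2 and vs^3.

-8m^6(vs^3 - 2)(v^2s^6 + 2vs^3 + 4)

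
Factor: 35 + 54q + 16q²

(2q + 5)(8q + 7)

Need a pair with product 16·35 = 560 and sum 54: that's 14 and 40.
Split the middle term: 16q² + 14q + 40q + 35 = 2q(8q + 7) + 5(8q + 7).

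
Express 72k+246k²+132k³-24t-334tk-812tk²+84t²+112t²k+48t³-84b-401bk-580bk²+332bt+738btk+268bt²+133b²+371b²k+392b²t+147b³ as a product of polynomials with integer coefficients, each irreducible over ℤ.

(3b+2t+11k+4)(7b+12t-2k-3)(7b+2t-6k)

Group: 7b(21b²+50bt+71bk+19b+24t²+128tk+42t-22k²-41k-12) + (2t-6k)(21b²+50bt+71bk+19b+24t²+128tk+42t-22k²-41k-12); both groups contain (21b²+50bt+71bk+19b+24t²+128tk+42t-22k²-41k-12), so (7b+2t-6k) is a factor with cofactor 21b²+50bt+71bk+19b+24t²+128tk+42t-22k²-41k-12.
The cofactor groups again: 21b²+50bt+71bk+19b+24t²+128tk+42t-22k²-41k-12 = 3b(7b+12t-2k-3) + (2t+11k+4)(7b+12t-2k-3); both groups contain (7b+12t-2k-3), giving (3b+2t+11k+4)(7b+12t-2k-3).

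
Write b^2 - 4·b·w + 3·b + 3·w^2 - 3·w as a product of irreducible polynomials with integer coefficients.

Group: b·(b - 3·w + 3) - w·(b - 3·w + 3); both groups contain (b - 3·w + 3).

(b - 3·w + 3)·(b - w)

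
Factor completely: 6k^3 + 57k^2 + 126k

Pull out the common factor 3k, then factor the remaining trinomial.

3k(2k + 7)(k + 6)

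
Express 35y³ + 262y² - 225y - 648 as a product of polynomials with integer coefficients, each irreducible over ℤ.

(5y - 9)(7y + 9)(y + 8)

Testing divisors of the constant over divisors of the leading coefficient, y = -8 is a root, so (y + 8) is a factor; dividing leaves 35y² - 18y - 81.
The remaining quadratic factors as (5y - 9)(7y + 9).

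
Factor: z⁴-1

(z+1)·(z-1)·(z²+1)

Substitute u = z² to get a quadratic in u, then factor.
z²-1 is a difference of squares.
z²+1 is irreducible over ℤ (sum of squares).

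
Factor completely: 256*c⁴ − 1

Difference of squares twice: with A = 4*c and B = 1, A⁴ − B⁴ = (A² − B²)(A² + B²), and A² − B² factors again.

(4*c + 1)*(4*c − 1)*(16*c² + 1)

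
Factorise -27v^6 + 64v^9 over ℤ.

Every term has a factor of v^6; factoring it out leaves 64v^3 - 27.
Recognize a difference of cubes with the parts 4v and 3.

v^6(4v - 3)(16v^2 + 12v + 9)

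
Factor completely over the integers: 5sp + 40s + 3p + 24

Group as (5sp + 40s) + (3p + 24) = 5s(p + 8) + 3(p + 8).
Both groups share the factor (p + 8).

(5s + 3)(p + 8)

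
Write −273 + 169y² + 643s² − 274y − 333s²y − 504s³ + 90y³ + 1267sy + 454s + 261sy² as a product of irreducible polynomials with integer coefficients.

−(7s + 2y − 3)(8s − 5y − 13)(9s + 9y + 7)

Group: 8s(−63s² − 81sy − 22s − 18y² + 13y + 21) + (−5y − 13)(−63s² − 81sy − 22s − 18y² + 13y + 21); both groups contain (−63s² − 81sy − 22s − 18y² + 13y + 21), so (8s − 5y − 13) is a factor with cofactor −63s² − 81sy − 22s − 18y² + 13y + 21.
The cofactor groups again: −63s² − 81sy − 22s − 18y² + 13y + 21 = −7s(9s + 9y + 7) + (−2y + 3)(9s + 9y + 7); both groups contain (9s + 9y + 7), giving −(7s + 2y − 3)(9s + 9y + 7).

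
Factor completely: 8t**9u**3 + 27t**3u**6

t**3u**3(2t**2 + 3u)(4t**4 - 6t**2u + 9u**2)

Factor out t**3u**3 first: what remains is 8t**6 + 27u**3.
Recognize a sum of cubes with the parts 3u and 2t**2.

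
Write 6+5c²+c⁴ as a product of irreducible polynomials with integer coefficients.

(c²+2)(c²+3)

Substitute u = c² to get a quadratic in u, then factor.
c²+3 is irreducible over ℤ (always positive, so no real roots).
c²+2 is irreducible over ℤ (always positive, so no real roots).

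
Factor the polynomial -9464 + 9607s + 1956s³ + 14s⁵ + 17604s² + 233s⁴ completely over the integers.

(2s - 1)(7s + 8)(s + 13)(s² + 3s + 91)

Among the possible rational roots, s = -13 is a root, giving the factor (s + 13) and quotient 14s⁴ + 51s³ + 1293s² + 795s - 728.
Next, s = -8/7 is a root, giving the factor (7s + 8) and quotient 2s³ + 5s² + 179s - 91.
Continuing, s = 1/2 is a root, so (2s - 1) is a factor; dividing leaves s² + 3s + 91.
The quadratic s² + 3s + 91 has discriminant -355 < 0 and is irreducible over ℤ.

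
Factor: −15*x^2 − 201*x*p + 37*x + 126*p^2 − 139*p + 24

−(15*x − 9*p + 8)*(x + 14*p − 3)

Group: −x*(15*x − 9*p + 8) + (−14*p + 3)*(15*x − 9*p + 8); both groups contain (15*x − 9*p + 8).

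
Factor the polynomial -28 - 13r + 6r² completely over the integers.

(2r - 7)(3r + 4)

Need a pair with product 6·(-28) = -168 and sum -13: that's -21 and 8.
Split the middle term: 6r² - 21r + 8r - 28 = 3r(2r - 7) + 4(2r - 7).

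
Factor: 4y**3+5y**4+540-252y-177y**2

Testing divisors of the constant over divisors of the leading coefficient, y = -5 is a root, giving the factor (y+5) and quotient 5y**3-21y**2-72y+108.
Continuing, y = 6 is a root, so (y-6) is a factor; dividing leaves 5y**2+9y-18.
The remaining quadratic factors as (5y-6)(y+3).

(5y-6)(y+3)(y+5)(y-6)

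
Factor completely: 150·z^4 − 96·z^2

Factor out 6·z^2, leaving 25·z^2 − 16, which is a difference of two squares.

6·z^2·(5·z + 4)·(5·z − 4)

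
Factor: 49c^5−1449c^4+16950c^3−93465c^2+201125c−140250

(7c−10)(7c−15)(c−11)(c^2−15c+85)

Trying the rational-root candidates, c = 15/7 is a root, so (7c−15) is a factor; dividing leaves 7c^4−192c^3+2010c^2−9045c+9350.
Continuing, c = 11 is a root, so (c−11) divides it; the quotient is 7c^3−115c^2+745c−850.
Next, c = 10/7 is a root, so (7c−10) divides it; the quotient is c^2−15c+85.
The quadratic c^2−15c+85 has discriminant −115 < 0 and is irreducible over ℤ.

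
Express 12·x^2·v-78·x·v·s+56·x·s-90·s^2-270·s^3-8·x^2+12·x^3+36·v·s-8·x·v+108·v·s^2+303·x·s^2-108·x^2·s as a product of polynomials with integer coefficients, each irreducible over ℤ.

(2·x+2·v-5·s)·(3·x-6·s-2)·(2·x-9·s)

Group: 2·x·(6·x^2+6·x·v-27·x·s-4·x-12·v·s-4·v+30·s^2+10·s) - 9·s·(6·x^2+6·x·v-27·x·s-4·x-12·v·s-4·v+30·s^2+10·s); both groups contain (6·x^2+6·x·v-27·x·s-4·x-12·v·s-4·v+30·s^2+10·s), so (2·x-9·s) is a factor with cofactor 6·x^2+6·x·v-27·x·s-4·x-12·v·s-4·v+30·s^2+10·s.
The cofactor groups again: 6·x^2+6·x·v-27·x·s-4·x-12·v·s-4·v+30·s^2+10·s = 3·x·(2·x+2·v-5·s) + (-6·s-2)·(2·x+2·v-5·s); both groups contain (2·x+2·v-5·s), giving (3·x-6·s-2)·(2·x+2·v-5·s).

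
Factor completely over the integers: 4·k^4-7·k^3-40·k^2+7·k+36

By the rational root theorem, k = 4 is a root, so (k-4) divides it; the quotient is 4·k^3+9·k^2-4·k-9.
Next, k = -1 is a root, giving the factor (k+1) and quotient 4·k^2+5·k-9.
The remaining quadratic factors as (k-1)(4·k+9).

(4·k+9)·(k+1)·(k-1)·(k-4)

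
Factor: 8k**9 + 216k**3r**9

8k**3(k**2 + 3r**3)(k**4 - 3k**2r**3 + 9r**6)

Every term has a factor of 8k**3; factoring it out leaves k**6 + 27r**9.
Recognize a sum of cubes with the parts 3r**3 and k**2.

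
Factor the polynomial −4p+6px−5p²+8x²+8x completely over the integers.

Group: −p(5p+4x+4) + 2x(5p+4x+4); both groups contain (5p+4x+4).

−(5p+4x+4)(p−2x)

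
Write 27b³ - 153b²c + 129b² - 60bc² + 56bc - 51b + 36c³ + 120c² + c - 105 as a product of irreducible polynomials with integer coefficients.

Group: 3b(9b² - 48bc + 52b - 36c² - 12c + 35) + (-c - 3)(9b² - 48bc + 52b - 36c² - 12c + 35); both groups contain (9b² - 48bc + 52b - 36c² - 12c + 35), so (3b - c - 3) is a factor with cofactor 9b² - 48bc + 52b - 36c² - 12c + 35.
The cofactor groups again: 9b² - 48bc + 52b - 36c² - 12c + 35 = b(9b + 6c + 7) + (-6c + 5)(9b + 6c + 7); both groups contain (9b + 6c + 7), giving (b - 6c + 5)(9b + 6c + 7).

(3b - c - 3)(9b + 6c + 7)(b - 6c + 5)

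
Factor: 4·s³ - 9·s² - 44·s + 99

(4·s - 9)·(s² - 11)

Group as (4·s³ - 44·s) + (-9·s² + 99) = 4·s·(s² - 11) - 9·(s² - 11).
Both groups share the factor (s² - 11).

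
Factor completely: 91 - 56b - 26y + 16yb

Group as (16yb - 26y) + (-56b + 91) = 2y(8b - 13) - 7(8b - 13).
Both groups share the factor (8b - 13).

(2y - 7)(8b - 13)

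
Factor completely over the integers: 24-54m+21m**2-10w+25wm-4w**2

Group: -4w(w-7m+4) + (-3m+6)(w-7m+4); both groups contain (w-7m+4).

-(w-7m+4)(4w+3m-6)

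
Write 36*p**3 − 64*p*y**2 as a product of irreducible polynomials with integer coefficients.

4*p*(3*p + 4*y)*(3*p − 4*y)

Every term has a factor of 4*p. Then 9*p**2 − 16*y**2 = (3*p)² − (4*y)².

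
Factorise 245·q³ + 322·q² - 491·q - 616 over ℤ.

(5·q - 7)·(7·q + 11)·(7·q + 8)

Testing divisors of the constant over divisors of the leading coefficient, q = -8/7 is a root, giving the factor (7·q + 8) and quotient 35·q² + 6·q - 77.
The remaining quadratic factors as (5·q - 7)(7·q + 11).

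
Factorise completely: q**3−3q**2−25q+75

Among the possible rational roots, q = 5 is a root, so (q−5) is a factor; dividing leaves q**2+2q−15.
The remaining quadratic factors as (q−3)(q+5).

(q+5)(q−3)(q−5)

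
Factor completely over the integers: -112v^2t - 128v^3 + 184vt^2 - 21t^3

Group: 8v(-16v^2 - 16vt + 21t^2) - t(-16v^2 - 16vt + 21t^2); both groups contain (-16v^2 - 16vt + 21t^2), so (8v - t) is a factor with cofactor -16v^2 - 16vt + 21t^2.
The cofactor groups again: -16v^2 - 16vt + 21t^2 = -4v(4v - 3t) - 7t(4v - 3t); both groups contain (4v - 3t), giving -(4v + 7t)(4v - 3t).

-(4v - 3t)(8v - t)(4v + 7t)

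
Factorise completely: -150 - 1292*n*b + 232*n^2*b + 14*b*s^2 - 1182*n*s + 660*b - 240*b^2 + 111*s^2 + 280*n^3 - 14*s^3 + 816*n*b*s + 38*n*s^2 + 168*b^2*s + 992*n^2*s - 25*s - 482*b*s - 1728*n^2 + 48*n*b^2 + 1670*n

Group: 2*n*(140*n^2 + 116*n*b + 6*n*s - 164*n + 24*b^2 + 2*b*s - 66*b - 2*s^2 + 13*s + 15) + (7*s - 10)*(140*n^2 + 116*n*b + 6*n*s - 164*n + 24*b^2 + 2*b*s - 66*b - 2*s^2 + 13*s + 15); both groups contain (140*n^2 + 116*n*b + 6*n*s - 164*n + 24*b^2 + 2*b*s - 66*b - 2*s^2 + 13*s + 15), so (2*n + 7*s - 10) is a factor with cofactor 140*n^2 + 116*n*b + 6*n*s - 164*n + 24*b^2 + 2*b*s - 66*b - 2*s^2 + 13*s + 15.
The cofactor groups again: 140*n^2 + 116*n*b + 6*n*s - 164*n + 24*b^2 + 2*b*s - 66*b - 2*s^2 + 13*s + 15 = 14*n*(10*n + 4*b - s - 1) + (6*b + 2*s - 15)*(10*n + 4*b - s - 1); both groups contain (10*n + 4*b - s - 1), giving (14*n + 6*b + 2*s - 15)*(10*n + 4*b - s - 1).

(2*n + 7*s - 10)*(10*n + 4*b - s - 1)*(14*n + 6*b + 2*s - 15)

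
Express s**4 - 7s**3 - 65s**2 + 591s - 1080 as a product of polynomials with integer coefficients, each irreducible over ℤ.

(s + 9)(s - 3)(s - 5)(s - 8)

Trying the rational-root candidates, s = -9 is a root, so (s + 9) divides it; the quotient is s**3 - 16s**2 + 79s - 120.
Next, s = 3 is a root, so (s - 3) divides it; the quotient is s**2 - 13s + 40.
The remaining quadratic factors as (s - 5)(s - 8).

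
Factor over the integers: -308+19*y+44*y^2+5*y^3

Among the possible rational roots, y = 11/5 is a root, giving the factor (5*y-11) and quotient y^2+11*y+28.
The remaining quadratic factors as (y+4)(y+7).

(5*y-11)*(y+4)*(y+7)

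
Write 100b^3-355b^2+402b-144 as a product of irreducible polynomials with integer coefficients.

Trying the rational-root candidates, b = 3/4 is a root, so (4b-3) is a factor; dividing leaves 25b^2-70b+48.
The remaining quadratic factors as (5b-6)(5b-8).

(4b-3)(5b-6)(5b-8)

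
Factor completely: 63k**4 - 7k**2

7k**2(3k + 1)(3k - 1)

Factor out 7k**2, leaving 9k**2 - 1, which is a difference of two squares.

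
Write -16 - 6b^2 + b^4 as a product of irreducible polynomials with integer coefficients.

(b^2 + 2)(b^2 - 8)

Substitute u = b^2 to get a quadratic in u, then factor.
b^2 + 2 is irreducible over ℤ (always positive, so no real roots).
b^2 - 8 is irreducible over ℤ (8 is not a perfect square).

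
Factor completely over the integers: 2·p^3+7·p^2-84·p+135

(2·p-5)·(p+9)·(p-3)

Among the possible rational roots, p = 3 is a root, so (p-3) divides it; the quotient is 2·p^2+13·p-45.
The remaining quadratic factors as (p+9)(2·p-5).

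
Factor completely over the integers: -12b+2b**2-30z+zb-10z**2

Group: -5z(2z-b+6) - 2b(2z-b+6); both groups contain (2z-b+6).

-(2z-b+6)(5z+2b)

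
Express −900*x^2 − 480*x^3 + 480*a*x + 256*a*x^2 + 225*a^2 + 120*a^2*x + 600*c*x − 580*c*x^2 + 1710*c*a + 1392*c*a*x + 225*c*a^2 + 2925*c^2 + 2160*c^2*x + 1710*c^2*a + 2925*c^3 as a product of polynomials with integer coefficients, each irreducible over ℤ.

(15*c + 8*x + 15)*(15*c + 3*a + 10*x)*(13*c + 5*a − 6*x)

Group: 15*c*(195*c^2 + 114*c*a + 40*c*x + 15*a^2 + 32*a*x − 60*x^2) + (8*x + 15)*(195*c^2 + 114*c*a + 40*c*x + 15*a^2 + 32*a*x − 60*x^2); both groups contain (195*c^2 + 114*c*a + 40*c*x + 15*a^2 + 32*a*x − 60*x^2), so (15*c + 8*x + 15) is a factor with cofactor 195*c^2 + 114*c*a + 40*c*x + 15*a^2 + 32*a*x − 60*x^2.
The cofactor groups again: 195*c^2 + 114*c*a + 40*c*x + 15*a^2 + 32*a*x − 60*x^2 = 15*c*(13*c + 5*a − 6*x) + (3*a + 10*x)*(13*c + 5*a − 6*x); both groups contain (13*c + 5*a − 6*x), giving (15*c + 3*a + 10*x)*(13*c + 5*a − 6*x).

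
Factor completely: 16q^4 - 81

(2q + 3)(2q - 3)(4q^2 + 9)

(2q)⁴ − (3)⁴ = ((2q)² − (3)²)((2q)² + (3)²); the first factor splits again, the second (4q^2 + 9) is irreducible.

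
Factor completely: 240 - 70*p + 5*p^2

Pull out the common factor 5, then factor the remaining trinomial.

5*(p - 6)*(p - 8)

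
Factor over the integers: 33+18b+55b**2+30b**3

Group as (30b**3+18b) + (55b**2+33) = 6b(5b**2+3) + 11(5b**2+3).
Both groups share the factor (5b**2+3).

(6b+11)(5b**2+3)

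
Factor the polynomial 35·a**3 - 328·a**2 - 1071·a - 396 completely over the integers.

Among the possible rational roots, a = 12 is a root, giving the factor (a - 12) and quotient 35·a**2 + 92·a + 33.
The remaining quadratic factors as (5·a + 11)(7·a + 3).

(5·a + 11)·(7·a + 3)·(a - 12)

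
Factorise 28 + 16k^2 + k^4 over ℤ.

(k^2 + 14)(k^2 + 2)

Substitute u = k^2 to get a quadratic in u, then factor.
k^2 + 14 is irreducible over ℤ (always positive, so no real roots).
k^2 + 2 is irreducible over ℤ (always positive, so no real roots).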